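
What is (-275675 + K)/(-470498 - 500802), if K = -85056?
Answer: 360731/971300 ≈ 0.37139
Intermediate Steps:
(-275675 + K)/(-470498 - 500802) = (-275675 - 85056)/(-470498 - 500802) = -360731/(-971300) = -360731*(-1/971300) = 360731/971300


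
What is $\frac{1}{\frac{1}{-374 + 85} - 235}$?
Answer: $- \frac{289}{67916} \approx -0.0042553$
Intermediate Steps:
$\frac{1}{\frac{1}{-374 + 85} - 235} = \frac{1}{\frac{1}{-289} - 235} = \frac{1}{- \frac{1}{289} - 235} = \frac{1}{- \frac{67916}{289}} = - \frac{289}{67916}$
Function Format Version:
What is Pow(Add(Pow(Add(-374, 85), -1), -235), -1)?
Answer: Rational(-289, 67916) ≈ -0.0042553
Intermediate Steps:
Pow(Add(Pow(Add(-374, 85), -1), -235), -1) = Pow(Add(Pow(-289, -1), -235), -1) = Pow(Add(Rational(-1, 289), -235), -1) = Pow(Rational(-67916, 289), -1) = Rational(-289, 67916)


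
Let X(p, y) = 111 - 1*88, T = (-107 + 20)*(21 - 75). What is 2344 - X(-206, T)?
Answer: 2321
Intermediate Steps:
T = 4698 (T = -87*(-54) = 4698)
X(p, y) = 23 (X(p, y) = 111 - 88 = 23)
2344 - X(-206, T) = 2344 - 1*23 = 2344 - 23 = 2321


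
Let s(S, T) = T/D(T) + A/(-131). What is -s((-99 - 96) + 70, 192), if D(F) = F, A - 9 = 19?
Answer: -103/131 ≈ -0.78626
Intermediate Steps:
A = 28 (A = 9 + 19 = 28)
s(S, T) = 103/131 (s(S, T) = T/T + 28/(-131) = 1 + 28*(-1/131) = 1 - 28/131 = 103/131)
-s((-99 - 96) + 70, 192) = -1*103/131 = -103/131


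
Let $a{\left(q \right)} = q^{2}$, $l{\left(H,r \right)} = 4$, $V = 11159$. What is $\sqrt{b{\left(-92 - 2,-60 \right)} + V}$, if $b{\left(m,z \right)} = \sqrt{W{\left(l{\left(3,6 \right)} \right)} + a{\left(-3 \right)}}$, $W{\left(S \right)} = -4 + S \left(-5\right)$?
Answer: $\sqrt{11159 + i \sqrt{15}} \approx 105.64 + 0.0183 i$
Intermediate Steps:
$W{\left(S \right)} = -4 - 5 S$
$b{\left(m,z \right)} = i \sqrt{15}$ ($b{\left(m,z \right)} = \sqrt{\left(-4 - 20\right) + \left(-3\right)^{2}} = \sqrt{\left(-4 - 20\right) + 9} = \sqrt{-24 + 9} = \sqrt{-15} = i \sqrt{15}$)
$\sqrt{b{\left(-92 - 2,-60 \right)} + V} = \sqrt{i \sqrt{15} + 11159} = \sqrt{11159 + i \sqrt{15}}$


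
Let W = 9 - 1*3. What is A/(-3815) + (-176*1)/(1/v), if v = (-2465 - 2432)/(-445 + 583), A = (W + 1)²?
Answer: 234859637/37605 ≈ 6245.4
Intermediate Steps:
W = 6 (W = 9 - 3 = 6)
A = 49 (A = (6 + 1)² = 7² = 49)
v = -4897/138 ≈ -35.486
A/(-3815) + (-176*1)/(1/v) = 49/(-3815) + (-176*1)/(1/(-4897/138)) = 49*(-1/3815) - 176/(-138/4897) = -7/545 - 176*(-4897/138) = -7/545 + 430936/69 = 234859637/37605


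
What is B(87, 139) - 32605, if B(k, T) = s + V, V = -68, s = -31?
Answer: -32704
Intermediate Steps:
B(k, T) = -99 (B(k, T) = -31 - 68 = -99)
B(87, 139) - 32605 = -99 - 32605 = -32704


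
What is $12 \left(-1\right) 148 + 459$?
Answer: $-1317$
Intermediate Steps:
$12 \left(-1\right) 148 + 459 = \left(-12\right) 148 + 459 = -1776 + 459 = -1317$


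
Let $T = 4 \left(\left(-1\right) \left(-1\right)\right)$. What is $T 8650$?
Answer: $34600$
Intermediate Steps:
$T = 4$ ($T = 4 \cdot 1 = 4$)
$T 8650 = 4 \cdot 8650 = 34600$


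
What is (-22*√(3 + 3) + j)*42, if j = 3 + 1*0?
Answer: 126 - 924*√6 ≈ -2137.3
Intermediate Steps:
j = 3 (j = 3 + 0 = 3)
(-22*√(3 + 3) + j)*42 = (-22*√(3 + 3) + 3)*42 = (-22*√6 + 3)*42 = (3 - 22*√6)*42 = 126 - 924*√6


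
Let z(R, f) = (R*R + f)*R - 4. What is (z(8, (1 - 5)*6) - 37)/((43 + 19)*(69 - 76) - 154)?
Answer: -93/196 ≈ -0.47449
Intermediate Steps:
z(R, f) = -4 + R*(f + R²) (z(R, f) = (R² + f)*R - 4 = (f + R²)*R - 4 = R*(f + R²) - 4 = -4 + R*(f + R²))
(z(8, (1 - 5)*6) - 37)/((43 + 19)*(69 - 76) - 154) = ((-4 + 8³ + 8*((1 - 5)*6)) - 37)/((43 + 19)*(69 - 76) - 154) = ((-4 + 512 + 8*(-4*6)) - 37)/(62*(-7) - 154) = ((-4 + 512 + 8*(-24)) - 37)/(-434 - 154) = ((-4 + 512 - 192) - 37)/(-588) = -(316 - 37)/588 = -1/588*279 = -93/196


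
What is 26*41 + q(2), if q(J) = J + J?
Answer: 1070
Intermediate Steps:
q(J) = 2*J
26*41 + q(2) = 26*41 + 2*2 = 1066 + 4 = 1070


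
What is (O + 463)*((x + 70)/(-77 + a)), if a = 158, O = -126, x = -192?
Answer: -41114/81 ≈ -507.58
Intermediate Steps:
(O + 463)*((x + 70)/(-77 + a)) = (-126 + 463)*((-192 + 70)/(-77 + 158)) = 337*(-122/81) = -41114/81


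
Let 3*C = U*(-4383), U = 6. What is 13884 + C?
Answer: 5118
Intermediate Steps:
C = -8766 (C = (6*(-4383))/3 = (1/3)*(-26298) = -8766)
13884 + C = 13884 - 8766 = 5118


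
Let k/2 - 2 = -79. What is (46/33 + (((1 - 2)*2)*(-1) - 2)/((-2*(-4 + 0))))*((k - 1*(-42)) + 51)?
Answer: -2806/33 ≈ -85.030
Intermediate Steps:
k = -154 (k = 4 + 2*(-79) = 4 - 158 = -154)
(46/33 + (((1 - 2)*2)*(-1) - 2)/((-2*(-4 + 0))))*((k - 1*(-42)) + 51) = (46/33 + (((1 - 2)*2)*(-1) - 2)/((-2*(-4 + 0))))*((-154 - 1*(-42)) + 51) = (46*(1/33) + (-1*2*(-1) - 2)/((-2*(-4))))*((-154 + 42) + 51) = (46/33 + (-2*(-1) - 2)/8)*(-112 + 51) = (46/33 + (2 - 2)*(⅛))*(-61) = (46/33 + 0*(⅛))*(-61) = (46/33 + 0)*(-61) = (46/33)*(-61) = -2806/33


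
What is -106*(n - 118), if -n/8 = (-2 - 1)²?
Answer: 20140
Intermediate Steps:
n = -72 (n = -8*(-2 - 1)² = -8*(-3)² = -8*9 = -72)
-106*(n - 118) = -106*(-72 - 118) = -106*(-190) = 20140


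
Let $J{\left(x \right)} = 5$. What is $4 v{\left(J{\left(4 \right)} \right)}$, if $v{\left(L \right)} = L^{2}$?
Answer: $100$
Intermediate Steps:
$4 v{\left(J{\left(4 \right)} \right)} = 4 \cdot 5^{2} = 4 \cdot 25 = 100$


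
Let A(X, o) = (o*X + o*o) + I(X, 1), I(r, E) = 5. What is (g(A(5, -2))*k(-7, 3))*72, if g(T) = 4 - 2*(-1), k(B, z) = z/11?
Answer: 1296/11 ≈ 117.82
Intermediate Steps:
k(B, z) = z/11 (k(B, z) = z*(1/11) = z/11)
A(X, o) = 5 + o² + X*o (A(X, o) = (o*X + o*o) + 5 = (X*o + o²) + 5 = (o² + X*o) + 5 = 5 + o² + X*o)
g(T) = 6 (g(T) = 4 + 2 = 6)
(g(A(5, -2))*k(-7, 3))*72 = (6*((1/11)*3))*72 = (6*(3/11))*72 = (18/11)*72 = 1296/11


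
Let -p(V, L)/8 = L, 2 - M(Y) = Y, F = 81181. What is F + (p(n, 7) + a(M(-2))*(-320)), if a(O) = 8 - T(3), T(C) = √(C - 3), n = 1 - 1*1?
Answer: 78565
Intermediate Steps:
M(Y) = 2 - Y
n = 0 (n = 1 - 1 = 0)
p(V, L) = -8*L
T(C) = √(-3 + C)
a(O) = 8 (a(O) = 8 - √(-3 + 3) = 8 - √0 = 8 - 1*0 = 8 + 0 = 8)
F + (p(n, 7) + a(M(-2))*(-320)) = 81181 + (-8*7 + 8*(-320)) = 81181 + (-56 - 2560) = 81181 - 2616 = 78565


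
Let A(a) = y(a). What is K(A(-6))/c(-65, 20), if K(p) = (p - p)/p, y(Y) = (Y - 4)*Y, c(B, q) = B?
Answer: 0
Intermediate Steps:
y(Y) = Y*(-4 + Y) (y(Y) = (-4 + Y)*Y = Y*(-4 + Y))
A(a) = a*(-4 + a)
K(p) = 0 (K(p) = 0/p = 0)
K(A(-6))/c(-65, 20) = 0/(-65) = 0*(-1/65) = 0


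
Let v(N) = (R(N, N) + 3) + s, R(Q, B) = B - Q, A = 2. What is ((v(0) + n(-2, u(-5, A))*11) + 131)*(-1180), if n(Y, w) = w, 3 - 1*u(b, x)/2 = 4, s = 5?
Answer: -138060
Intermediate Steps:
u(b, x) = -2 (u(b, x) = 6 - 2*4 = 6 - 8 = -2)
v(N) = 8 (v(N) = ((N - N) + 3) + 5 = (0 + 3) + 5 = 3 + 5 = 8)
((v(0) + n(-2, u(-5, A))*11) + 131)*(-1180) = ((8 - 2*11) + 131)*(-1180) = ((8 - 22) + 131)*(-1180) = (-14 + 131)*(-1180) = 117*(-1180) = -138060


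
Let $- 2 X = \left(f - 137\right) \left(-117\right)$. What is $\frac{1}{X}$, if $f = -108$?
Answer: $- \frac{2}{28665} \approx -6.9772 \cdot 10^{-5}$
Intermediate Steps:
$X = - \frac{28665}{2}$ ($X = - \frac{\left(-108 - 137\right) \left(-117\right)}{2} = - \frac{\left(-245\right) \left(-117\right)}{2} = \left(- \frac{1}{2}\right) 28665 = - \frac{28665}{2} \approx -14333.0$)
$\frac{1}{X} = \frac{1}{- \frac{28665}{2}} = - \frac{2}{28665}$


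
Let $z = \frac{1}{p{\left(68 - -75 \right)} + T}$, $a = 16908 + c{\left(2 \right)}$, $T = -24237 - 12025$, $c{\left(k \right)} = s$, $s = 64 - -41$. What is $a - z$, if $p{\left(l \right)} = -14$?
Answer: $\frac{617163589}{36276} \approx 17013.0$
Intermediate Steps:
$s = 105$ ($s = 64 + 41 = 105$)
$c{\left(k \right)} = 105$
$T = -36262$
$a = 17013$ ($a = 16908 + 105 = 17013$)
$z = - \frac{1}{36276}$ ($z = \frac{1}{-14 - 36262} = \frac{1}{-36276} = - \frac{1}{36276} \approx -2.7566 \cdot 10^{-5}$)
$a - z = 17013 - - \frac{1}{36276} = 17013 + \frac{1}{36276} = \frac{617163589}{36276}$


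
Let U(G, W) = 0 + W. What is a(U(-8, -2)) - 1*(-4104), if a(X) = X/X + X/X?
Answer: 4106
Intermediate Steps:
U(G, W) = W
a(X) = 2 (a(X) = 1 + 1 = 2)
a(U(-8, -2)) - 1*(-4104) = 2 - 1*(-4104) = 2 + 4104 = 4106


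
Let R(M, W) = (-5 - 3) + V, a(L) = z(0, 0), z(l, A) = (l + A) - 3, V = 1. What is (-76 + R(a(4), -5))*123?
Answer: -10209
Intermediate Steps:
z(l, A) = -3 + A + l (z(l, A) = (A + l) - 3 = -3 + A + l)
a(L) = -3 (a(L) = -3 + 0 + 0 = -3)
R(M, W) = -7 (R(M, W) = (-5 - 3) + 1 = -8 + 1 = -7)
(-76 + R(a(4), -5))*123 = (-76 - 7)*123 = -83*123 = -10209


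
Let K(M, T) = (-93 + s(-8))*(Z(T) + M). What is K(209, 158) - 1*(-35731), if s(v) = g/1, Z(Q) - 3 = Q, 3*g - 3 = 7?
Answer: 7663/3 ≈ 2554.3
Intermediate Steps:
g = 10/3 (g = 1 + (⅓)*7 = 1 + 7/3 = 10/3 ≈ 3.3333)
Z(Q) = 3 + Q
s(v) = 10/3 (s(v) = (10/3)/1 = (10/3)*1 = 10/3)
K(M, T) = -269 - 269*M/3 - 269*T/3 (K(M, T) = (-93 + 10/3)*((3 + T) + M) = -269*(3 + M + T)/3 = -269 - 269*M/3 - 269*T/3)
K(209, 158) - 1*(-35731) = (-269 - 269/3*209 - 269/3*158) - 1*(-35731) = (-269 - 56221/3 - 42502/3) + 35731 = -99530/3 + 35731 = 7663/3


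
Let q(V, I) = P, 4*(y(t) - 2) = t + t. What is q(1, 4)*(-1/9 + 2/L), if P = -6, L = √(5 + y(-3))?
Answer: ⅔ - 12*√22/11 ≈ -4.4501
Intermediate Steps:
y(t) = 2 + t/2 (y(t) = 2 + (t + t)/4 = 2 + (2*t)/4 = 2 + t/2)
L = √22/2 (L = √(5 + (2 + (½)*(-3))) = √(5 + (2 - 3/2)) = √(5 + ½) = √(11/2) = √22/2 ≈ 2.3452)
q(V, I) = -6
q(1, 4)*(-1/9 + 2/L) = -6*(-1/9 + 2/((√22/2))) = -6*(-1*⅑ + 2*(√22/11)) = -6*(-⅑ + 2*√22/11) = ⅔ - 12*√22/11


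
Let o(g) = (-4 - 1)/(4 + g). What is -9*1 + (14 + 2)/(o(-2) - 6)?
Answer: -185/17 ≈ -10.882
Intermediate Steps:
o(g) = -5/(4 + g)
-9*1 + (14 + 2)/(o(-2) - 6) = -9*1 + (14 + 2)/(-5/(4 - 2) - 6) = -9 + 16/(-5/2 - 6) = -9 + 16/(-17/2) = -9 + 16*(-2/17) = -9 - 32/17 = -185/17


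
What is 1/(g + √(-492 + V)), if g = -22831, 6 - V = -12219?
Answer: -22831/521242828 - √11733/521242828 ≈ -4.4009e-5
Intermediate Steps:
V = 12225 (V = 6 - 1*(-12219) = 6 + 12219 = 12225)
1/(g + √(-492 + V)) = 1/(-22831 + √(-492 + 12225)) = 1/(-22831 + √11733)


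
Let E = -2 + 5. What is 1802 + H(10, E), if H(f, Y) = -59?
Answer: 1743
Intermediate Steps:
E = 3
1802 + H(10, E) = 1802 - 59 = 1743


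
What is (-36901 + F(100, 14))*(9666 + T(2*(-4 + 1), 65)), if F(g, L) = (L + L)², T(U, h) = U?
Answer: -348890220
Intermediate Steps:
F(g, L) = 4*L² (F(g, L) = (2*L)² = 4*L²)
(-36901 + F(100, 14))*(9666 + T(2*(-4 + 1), 65)) = (-36901 + 4*14²)*(9666 + 2*(-4 + 1)) = (-36901 + 4*196)*(9666 + 2*(-3)) = (-36901 + 784)*(9666 - 6) = -36117*9660 = -348890220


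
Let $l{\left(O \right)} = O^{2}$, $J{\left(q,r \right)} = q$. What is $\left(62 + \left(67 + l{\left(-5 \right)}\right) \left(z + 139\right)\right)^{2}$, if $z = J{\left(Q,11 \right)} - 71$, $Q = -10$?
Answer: $29138404$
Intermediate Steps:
$z = -81$ ($z = -10 - 71 = -81$)
$\left(62 + \left(67 + l{\left(-5 \right)}\right) \left(z + 139\right)\right)^{2} = \left(62 + \left(67 + \left(-5\right)^{2}\right) \left(-81 + 139\right)\right)^{2} = \left(62 + \left(67 + 25\right) 58\right)^{2} = \left(62 + 92 \cdot 58\right)^{2} = \left(62 + 5336\right)^{2} = 5398^{2} = 29138404$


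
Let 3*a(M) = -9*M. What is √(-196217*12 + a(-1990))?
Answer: I*√2348634 ≈ 1532.5*I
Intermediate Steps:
a(M) = -3*M (a(M) = (-9*M)/3 = -3*M)
√(-196217*12 + a(-1990)) = √(-196217*12 - 3*(-1990)) = √(-2354604 + 5970) = √(-2348634) = I*√2348634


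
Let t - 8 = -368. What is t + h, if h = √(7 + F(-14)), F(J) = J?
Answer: -360 + I*√7 ≈ -360.0 + 2.6458*I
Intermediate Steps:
t = -360 (t = 8 - 368 = -360)
h = I*√7 (h = √(7 - 14) = √(-7) = I*√7 ≈ 2.6458*I)
t + h = -360 + I*√7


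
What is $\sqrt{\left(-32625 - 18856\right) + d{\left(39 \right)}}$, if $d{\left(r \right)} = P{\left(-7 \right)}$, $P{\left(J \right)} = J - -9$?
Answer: $i \sqrt{51479} \approx 226.89 i$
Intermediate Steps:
$P{\left(J \right)} = 9 + J$ ($P{\left(J \right)} = J + 9 = 9 + J$)
$d{\left(r \right)} = 2$ ($d{\left(r \right)} = 9 - 7 = 2$)
$\sqrt{\left(-32625 - 18856\right) + d{\left(39 \right)}} = \sqrt{\left(-32625 - 18856\right) + 2} = \sqrt{-51481 + 2} = \sqrt{-51479} = i \sqrt{51479}$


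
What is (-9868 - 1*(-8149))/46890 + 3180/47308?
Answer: 1882993/61618670 ≈ 0.030559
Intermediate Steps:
(-9868 - 1*(-8149))/46890 + 3180/47308 = (-9868 + 8149)*(1/46890) + 3180*(1/47308) = -1719*1/46890 + 795/11827 = -191/5210 + 795/11827 = 1882993/61618670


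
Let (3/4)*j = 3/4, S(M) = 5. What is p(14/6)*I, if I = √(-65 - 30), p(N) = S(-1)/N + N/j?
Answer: 94*I*√95/21 ≈ 43.629*I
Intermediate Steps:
j = 1 (j = 4*(3/4)/3 = 4*(3*(¼))/3 = (4/3)*(¾) = 1)
p(N) = N + 5/N (p(N) = 5/N + N/1 = 5/N + N*1 = 5/N + N = N + 5/N)
I = I*√95 (I = √(-95) = I*√95 ≈ 9.7468*I)
p(14/6)*I = (14/6 + 5/((14/6)))*(I*√95) = (14*(⅙) + 5/((14*(⅙))))*(I*√95) = (7/3 + 5/(7/3))*(I*√95) = (7/3 + 5*(3/7))*(I*√95) = (7/3 + 15/7)*(I*√95) = 94*(I*√95)/21 = 94*I*√95/21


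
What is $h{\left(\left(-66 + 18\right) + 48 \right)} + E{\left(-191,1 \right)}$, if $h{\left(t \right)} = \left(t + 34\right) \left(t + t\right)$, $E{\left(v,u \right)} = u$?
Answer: $1$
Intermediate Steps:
$h{\left(t \right)} = 2 t \left(34 + t\right)$ ($h{\left(t \right)} = \left(34 + t\right) 2 t = 2 t \left(34 + t\right)$)
$h{\left(\left(-66 + 18\right) + 48 \right)} + E{\left(-191,1 \right)} = 2 \left(\left(-66 + 18\right) + 48\right) \left(34 + \left(\left(-66 + 18\right) + 48\right)\right) + 1 = 2 \left(-48 + 48\right) \left(34 + \left(-48 + 48\right)\right) + 1 = 2 \cdot 0 \left(34 + 0\right) + 1 = 2 \cdot 0 \cdot 34 + 1 = 0 + 1 = 1$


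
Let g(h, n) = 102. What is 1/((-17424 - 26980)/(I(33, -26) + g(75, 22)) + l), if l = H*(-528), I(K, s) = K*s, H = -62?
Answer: 189/6198205 ≈ 3.0493e-5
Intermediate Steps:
l = 32736 (l = -62*(-528) = 32736)
1/((-17424 - 26980)/(I(33, -26) + g(75, 22)) + l) = 1/((-17424 - 26980)/(33*(-26) + 102) + 32736) = 1/(-44404/(-858 + 102) + 32736) = 1/(-44404/(-756) + 32736) = 1/(-44404*(-1/756) + 32736) = 1/(11101/189 + 32736) = 1/(6198205/189) = 189/6198205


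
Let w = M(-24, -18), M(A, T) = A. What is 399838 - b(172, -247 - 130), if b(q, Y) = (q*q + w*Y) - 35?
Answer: 361241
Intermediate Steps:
w = -24
b(q, Y) = -35 + q² - 24*Y (b(q, Y) = (q*q - 24*Y) - 35 = (q² - 24*Y) - 35 = -35 + q² - 24*Y)
399838 - b(172, -247 - 130) = 399838 - (-35 + 172² - 24*(-247 - 130)) = 399838 - (-35 + 29584 - 24*(-377)) = 399838 - (-35 + 29584 + 9048) = 399838 - 1*38597 = 399838 - 38597 = 361241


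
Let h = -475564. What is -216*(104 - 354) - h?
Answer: 529564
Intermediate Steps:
-216*(104 - 354) - h = -216*(104 - 354) - 1*(-475564) = -216*(-250) + 475564 = 54000 + 475564 = 529564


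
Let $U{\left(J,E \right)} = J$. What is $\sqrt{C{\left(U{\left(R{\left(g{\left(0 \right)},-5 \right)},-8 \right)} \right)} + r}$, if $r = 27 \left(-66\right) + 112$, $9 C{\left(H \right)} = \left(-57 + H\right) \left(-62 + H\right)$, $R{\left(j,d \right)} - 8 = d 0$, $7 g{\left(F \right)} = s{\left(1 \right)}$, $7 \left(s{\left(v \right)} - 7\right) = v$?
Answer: $4 i \sqrt{86} \approx 37.094 i$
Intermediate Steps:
$s{\left(v \right)} = 7 + \frac{v}{7}$
$g{\left(F \right)} = \frac{50}{49}$ ($g{\left(F \right)} = \frac{7 + \frac{1}{7} \cdot 1}{7} = \frac{7 + \frac{1}{7}}{7} = \frac{1}{7} \cdot \frac{50}{7} = \frac{50}{49}$)
$R{\left(j,d \right)} = 8$ ($R{\left(j,d \right)} = 8 + d 0 = 8 + 0 = 8$)
$C{\left(H \right)} = \frac{\left(-62 + H\right) \left(-57 + H\right)}{9}$ ($C{\left(H \right)} = \frac{\left(-57 + H\right) \left(-62 + H\right)}{9} = \frac{\left(-62 + H\right) \left(-57 + H\right)}{9}$)
$r = -1670$ ($r = -1782 + 112 = -1670$)
$\sqrt{C{\left(U{\left(R{\left(g{\left(0 \right)},-5 \right)},-8 \right)} \right)} + r} = \sqrt{\left(\frac{1178}{3} - \frac{952}{9} + \frac{8^{2}}{9}\right) - 1670} = \sqrt{\left(\frac{1178}{3} - \frac{952}{9} + \frac{1}{9} \cdot 64\right) - 1670} = \sqrt{\left(\frac{1178}{3} - \frac{952}{9} + \frac{64}{9}\right) - 1670} = \sqrt{294 - 1670} = \sqrt{-1376} = 4 i \sqrt{86}$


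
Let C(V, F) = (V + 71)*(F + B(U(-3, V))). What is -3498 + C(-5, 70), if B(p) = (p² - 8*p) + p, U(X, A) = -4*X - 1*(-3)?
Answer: 9042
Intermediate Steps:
U(X, A) = 3 - 4*X (U(X, A) = -4*X + 3 = 3 - 4*X)
B(p) = p² - 7*p
C(V, F) = (71 + V)*(120 + F) (C(V, F) = (V + 71)*(F + (3 - 4*(-3))*(-7 + (3 - 4*(-3)))) = (71 + V)*(F + (3 + 12)*(-7 + (3 + 12))) = (71 + V)*(F + 15*(-7 + 15)) = (71 + V)*(F + 15*8) = (71 + V)*(F + 120) = (71 + V)*(120 + F))
-3498 + C(-5, 70) = -3498 + (8520 + 71*70 + 120*(-5) + 70*(-5)) = -3498 + (8520 + 4970 - 600 - 350) = -3498 + 12540 = 9042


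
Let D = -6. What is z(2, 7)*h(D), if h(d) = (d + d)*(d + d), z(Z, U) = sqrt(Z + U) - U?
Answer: -576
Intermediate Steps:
z(Z, U) = sqrt(U + Z) - U
h(d) = 4*d**2 (h(d) = (2*d)*(2*d) = 4*d**2)
z(2, 7)*h(D) = (sqrt(7 + 2) - 1*7)*(4*(-6)**2) = (sqrt(9) - 7)*(4*36) = (3 - 7)*144 = -4*144 = -576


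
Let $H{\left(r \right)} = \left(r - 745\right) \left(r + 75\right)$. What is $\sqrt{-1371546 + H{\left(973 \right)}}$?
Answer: $i \sqrt{1132602} \approx 1064.2 i$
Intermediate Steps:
$H{\left(r \right)} = \left(-745 + r\right) \left(75 + r\right)$
$\sqrt{-1371546 + H{\left(973 \right)}} = \sqrt{-1371546 - \left(707785 - 946729\right)} = \sqrt{-1371546 - -238944} = \sqrt{-1371546 + 238944} = \sqrt{-1132602} = i \sqrt{1132602}$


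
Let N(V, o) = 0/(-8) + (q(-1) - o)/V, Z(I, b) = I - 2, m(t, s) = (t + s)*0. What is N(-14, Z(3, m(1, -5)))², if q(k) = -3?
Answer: 4/49 ≈ 0.081633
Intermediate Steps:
m(t, s) = 0 (m(t, s) = (s + t)*0 = 0)
Z(I, b) = -2 + I
N(V, o) = (-3 - o)/V (N(V, o) = 0/(-8) + (-3 - o)/V = 0*(-⅛) + (-3 - o)/V = 0 + (-3 - o)/V = (-3 - o)/V)
N(-14, Z(3, m(1, -5)))² = ((-3 - (-2 + 3))/(-14))² = (-(-3 - 1*1)/14)² = (-(-3 - 1)/14)² = (-1/14*(-4))² = (2/7)² = 4/49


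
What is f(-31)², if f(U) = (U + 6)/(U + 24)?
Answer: 625/49 ≈ 12.755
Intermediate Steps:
f(U) = (6 + U)/(24 + U)
f(-31)² = ((6 - 31)/(24 - 31))² = (-25/(-7))² = (-⅐*(-25))² = (25/7)² = 625/49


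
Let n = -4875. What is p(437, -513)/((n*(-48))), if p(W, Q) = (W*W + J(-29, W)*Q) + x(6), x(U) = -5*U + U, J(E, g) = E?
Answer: 102911/117000 ≈ 0.87958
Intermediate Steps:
x(U) = -4*U
p(W, Q) = -24 + W² - 29*Q (p(W, Q) = (W*W - 29*Q) - 4*6 = (W² - 29*Q) - 24 = -24 + W² - 29*Q)
p(437, -513)/((n*(-48))) = (-24 + 437² - 29*(-513))/((-4875*(-48))) = (-24 + 190969 + 14877)/234000 = 205822*(1/234000) = 102911/117000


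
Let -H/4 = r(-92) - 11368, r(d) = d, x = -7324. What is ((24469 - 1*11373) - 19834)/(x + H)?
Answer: -3369/19258 ≈ -0.17494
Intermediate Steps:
H = 45840 (H = -4*(-92 - 11368) = -4*(-11460) = 45840)
((24469 - 1*11373) - 19834)/(x + H) = ((24469 - 1*11373) - 19834)/(-7324 + 45840) = ((24469 - 11373) - 19834)/38516 = (13096 - 19834)*(1/38516) = -6738*1/38516 = -3369/19258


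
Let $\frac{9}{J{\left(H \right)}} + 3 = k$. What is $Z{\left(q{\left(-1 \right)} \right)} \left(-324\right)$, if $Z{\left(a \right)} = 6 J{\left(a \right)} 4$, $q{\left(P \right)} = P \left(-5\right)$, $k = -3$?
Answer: $11664$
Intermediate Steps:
$J{\left(H \right)} = - \frac{3}{2}$ ($J{\left(H \right)} = \frac{9}{-3 - 3} = \frac{9}{-6} = 9 \left(- \frac{1}{6}\right) = - \frac{3}{2}$)
$q{\left(P \right)} = - 5 P$
$Z{\left(a \right)} = -36$ ($Z{\left(a \right)} = 6 \left(- \frac{3}{2}\right) 4 = \left(-9\right) 4 = -36$)
$Z{\left(q{\left(-1 \right)} \right)} \left(-324\right) = \left(-36\right) \left(-324\right) = 11664$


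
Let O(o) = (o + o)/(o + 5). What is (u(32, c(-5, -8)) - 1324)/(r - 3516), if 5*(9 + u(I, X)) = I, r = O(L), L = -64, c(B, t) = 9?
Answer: 391347/1036580 ≈ 0.37754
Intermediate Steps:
O(o) = 2*o/(5 + o) (O(o) = (2*o)/(5 + o) = 2*o/(5 + o))
r = 128/59 (r = 2*(-64)/(5 - 64) = 2*(-64)/(-59) = 2*(-64)*(-1/59) = 128/59 ≈ 2.1695)
u(I, X) = -9 + I/5
(u(32, c(-5, -8)) - 1324)/(r - 3516) = ((-9 + (⅕)*32) - 1324)/(128/59 - 3516) = ((-9 + 32/5) - 1324)/(-207316/59) = (-13/5 - 1324)*(-59/207316) = -6633/5*(-59/207316) = 391347/1036580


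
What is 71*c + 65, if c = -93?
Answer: -6538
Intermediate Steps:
71*c + 65 = 71*(-93) + 65 = -6603 + 65 = -6538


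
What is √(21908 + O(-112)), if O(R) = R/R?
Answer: √21909 ≈ 148.02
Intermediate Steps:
O(R) = 1
√(21908 + O(-112)) = √(21908 + 1) = √21909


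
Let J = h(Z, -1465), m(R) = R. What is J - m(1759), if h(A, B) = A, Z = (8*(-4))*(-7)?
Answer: -1535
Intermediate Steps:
Z = 224 (Z = -32*(-7) = 224)
J = 224
J - m(1759) = 224 - 1*1759 = 224 - 1759 = -1535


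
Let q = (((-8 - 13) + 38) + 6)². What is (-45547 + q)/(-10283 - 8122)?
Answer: 5002/2045 ≈ 2.4460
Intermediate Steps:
q = 529 (q = ((-21 + 38) + 6)² = (17 + 6)² = 23² = 529)
(-45547 + q)/(-10283 - 8122) = (-45547 + 529)/(-10283 - 8122) = -45018/(-18405) = -45018*(-1/18405) = 5002/2045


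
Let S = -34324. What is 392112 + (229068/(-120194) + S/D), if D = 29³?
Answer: 574715950238942/1465705733 ≈ 3.9211e+5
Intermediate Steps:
D = 24389
392112 + (229068/(-120194) + S/D) = 392112 + (229068/(-120194) - 34324/24389) = 392112 + (229068*(-1/120194) - 34324*1/24389) = 392112 + (-114534/60097 - 34324/24389) = 392112 - 4856139154/1465705733 = 574715950238942/1465705733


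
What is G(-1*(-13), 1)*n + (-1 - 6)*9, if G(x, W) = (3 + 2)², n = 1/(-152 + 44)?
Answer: -6829/108 ≈ -63.232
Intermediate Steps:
n = -1/108 (n = 1/(-108) = -1/108 ≈ -0.0092593)
G(x, W) = 25 (G(x, W) = 5² = 25)
G(-1*(-13), 1)*n + (-1 - 6)*9 = 25*(-1/108) + (-1 - 6)*9 = -25/108 - 7*9 = -25/108 - 63 = -6829/108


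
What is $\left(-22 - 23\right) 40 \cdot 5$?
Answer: $-9000$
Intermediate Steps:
$\left(-22 - 23\right) 40 \cdot 5 = \left(-45\right) 40 \cdot 5 = \left(-1800\right) 5 = -9000$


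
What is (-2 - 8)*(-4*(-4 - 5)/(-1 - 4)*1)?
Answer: 72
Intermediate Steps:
(-2 - 8)*(-4*(-4 - 5)/(-1 - 4)*1) = -10*(-(-36)/(-5)) = -10*(-(-36)*(-1)/5) = -10*(-4*9/5) = -(-72) = -10*(-36/5) = 72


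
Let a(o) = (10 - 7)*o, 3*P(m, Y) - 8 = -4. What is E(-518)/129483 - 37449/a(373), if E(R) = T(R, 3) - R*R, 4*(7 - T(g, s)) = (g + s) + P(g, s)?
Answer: -20596447567/579565908 ≈ -35.538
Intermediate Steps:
P(m, Y) = 4/3 (P(m, Y) = 8/3 + (1/3)*(-4) = 8/3 - 4/3 = 4/3)
T(g, s) = 20/3 - g/4 - s/4 (T(g, s) = 7 - ((g + s) + 4/3)/4 = 7 - (4/3 + g + s)/4 = 7 + (-1/3 - g/4 - s/4) = 20/3 - g/4 - s/4)
E(R) = 71/12 - R**2 - R/4 (E(R) = (20/3 - R/4 - 1/4*3) - R*R = (20/3 - R/4 - 3/4) - R**2 = (71/12 - R/4) - R**2 = 71/12 - R**2 - R/4)
a(o) = 3*o
E(-518)/129483 - 37449/a(373) = (71/12 - 1*(-518)**2 - 1/4*(-518))/129483 - 37449/(3*373) = (71/12 - 1*268324 + 259/2)*(1/129483) - 37449/1119 = (71/12 - 268324 + 259/2)*(1/129483) - 37449*1/1119 = -3218263/12*1/129483 - 12483/373 = -3218263/1553796 - 12483/373 = -20596447567/579565908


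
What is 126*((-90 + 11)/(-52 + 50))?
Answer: 4977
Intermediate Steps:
126*((-90 + 11)/(-52 + 50)) = 126*(-79/(-2)) = 126*(-79*(-1/2)) = 126*(79/2) = 4977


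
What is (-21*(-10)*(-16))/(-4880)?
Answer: 42/61 ≈ 0.68852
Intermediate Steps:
(-21*(-10)*(-16))/(-4880) = (210*(-16))*(-1/4880) = -3360*(-1/4880) = 42/61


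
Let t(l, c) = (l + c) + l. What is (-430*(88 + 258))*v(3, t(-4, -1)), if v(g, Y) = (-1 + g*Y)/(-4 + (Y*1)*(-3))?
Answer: 4165840/23 ≈ 1.8112e+5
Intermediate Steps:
t(l, c) = c + 2*l (t(l, c) = (c + l) + l = c + 2*l)
v(g, Y) = (-1 + Y*g)/(-4 - 3*Y) (v(g, Y) = (-1 + Y*g)/(-4 + Y*(-3)) = (-1 + Y*g)/(-4 - 3*Y))
(-430*(88 + 258))*v(3, t(-4, -1)) = (-430*(88 + 258))*((1 - 1*(-1 + 2*(-4))*3)/(4 + 3*(-1 + 2*(-4)))) = (-430*346)*((1 - 1*(-1 - 8)*3)/(4 + 3*(-1 - 8))) = -148780*(1 - 1*(-9)*3)/(4 + 3*(-9)) = -148780*(1 + 27)/(4 - 27) = -148780*28/(-23) = -(-148780)*28/23 = -148780*(-28/23) = 4165840/23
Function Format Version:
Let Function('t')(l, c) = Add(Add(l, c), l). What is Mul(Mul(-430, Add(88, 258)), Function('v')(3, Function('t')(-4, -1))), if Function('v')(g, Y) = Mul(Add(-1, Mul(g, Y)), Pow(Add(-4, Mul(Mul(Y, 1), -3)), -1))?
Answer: Rational(4165840, 23) ≈ 1.8112e+5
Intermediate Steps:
Function('t')(l, c) = Add(c, Mul(2, l)) (Function('t')(l, c) = Add(Add(c, l), l) = Add(c, Mul(2, l)))
Function('v')(g, Y) = Mul(Pow(Add(-4, Mul(-3, Y)), -1), Add(-1, Mul(Y, g))) (Function('v')(g, Y) = Mul(Add(-1, Mul(Y, g)), Pow(Add(-4, Mul(Y, -3)), -1)) = Mul(Add(-1, Mul(Y, g)), Pow(Add(-4, Mul(-3, Y)), -1)) = Mul(Pow(Add(-4, Mul(-3, Y)), -1), Add(-1, Mul(Y, g))))
Mul(Mul(-430, Add(88, 258)), Function('v')(3, Function('t')(-4, -1))) = Mul(Mul(-430, Add(88, 258)), Mul(Pow(Add(4, Mul(3, Add(-1, Mul(2, -4)))), -1), Add(1, Mul(-1, Add(-1, Mul(2, -4)), 3)))) = Mul(Mul(-430, 346), Mul(Pow(Add(4, Mul(3, Add(-1, -8))), -1), Add(1, Mul(-1, Add(-1, -8), 3)))) = Mul(-148780, Mul(Pow(Add(4, Mul(3, -9)), -1), Add(1, Mul(-1, -9, 3)))) = Mul(-148780, Mul(Pow(Add(4, -27), -1), Add(1, 27))) = Mul(-148780, Mul(Pow(-23, -1), 28)) = Mul(-148780, Mul(Rational(-1, 23), 28)) = Mul(-148780, Rational(-28, 23)) = Rational(4165840, 23)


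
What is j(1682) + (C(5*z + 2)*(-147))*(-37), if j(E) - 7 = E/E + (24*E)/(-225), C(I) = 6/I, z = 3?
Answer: 2228998/1275 ≈ 1748.2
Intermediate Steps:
j(E) = 8 - 8*E/75 (j(E) = 7 + (E/E + (24*E)/(-225)) = 7 + (1 + (24*E)*(-1/225)) = 7 + (1 - 8*E/75) = 8 - 8*E/75)
j(1682) + (C(5*z + 2)*(-147))*(-37) = (8 - 8/75*1682) + ((6/(5*3 + 2))*(-147))*(-37) = (8 - 13456/75) + ((6/(15 + 2))*(-147))*(-37) = -12856/75 + ((6/17)*(-147))*(-37) = -12856/75 - 882/17*(-37) = -12856/75 + 32634/17 = 2228998/1275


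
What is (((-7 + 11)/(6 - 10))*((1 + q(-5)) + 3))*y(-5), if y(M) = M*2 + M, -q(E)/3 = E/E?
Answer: 15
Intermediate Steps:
q(E) = -3 (q(E) = -3*E/E = -3*1 = -3)
y(M) = 3*M (y(M) = 2*M + M = 3*M)
(((-7 + 11)/(6 - 10))*((1 + q(-5)) + 3))*y(-5) = (((-7 + 11)/(6 - 10))*((1 - 3) + 3))*(3*(-5)) = ((4/(-4))*(-2 + 3))*(-15) = ((4*(-1/4))*1)*(-15) = -1*1*(-15) = -1*(-15) = 15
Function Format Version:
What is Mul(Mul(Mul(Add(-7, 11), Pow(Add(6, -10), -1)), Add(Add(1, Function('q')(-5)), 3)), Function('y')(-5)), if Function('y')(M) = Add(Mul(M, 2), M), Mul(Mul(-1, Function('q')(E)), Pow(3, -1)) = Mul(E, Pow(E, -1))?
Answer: 15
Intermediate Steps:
Function('q')(E) = -3 (Function('q')(E) = Mul(-3, Mul(E, Pow(E, -1))) = Mul(-3, 1) = -3)
Function('y')(M) = Mul(3, M) (Function('y')(M) = Add(Mul(2, M), M) = Mul(3, M))
Mul(Mul(Mul(Add(-7, 11), Pow(Add(6, -10), -1)), Add(Add(1, Function('q')(-5)), 3)), Function('y')(-5)) = Mul(Mul(Mul(Add(-7, 11), Pow(Add(6, -10), -1)), Add(Add(1, -3), 3)), Mul(3, -5)) = Mul(Mul(Mul(4, Pow(-4, -1)), Add(-2, 3)), -15) = Mul(Mul(Mul(4, Rational(-1, 4)), 1), -15) = Mul(Mul(-1, 1), -15) = Mul(-1, -15) = 15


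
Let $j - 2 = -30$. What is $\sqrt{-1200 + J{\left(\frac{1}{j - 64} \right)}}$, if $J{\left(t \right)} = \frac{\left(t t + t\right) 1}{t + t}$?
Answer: $\frac{i \sqrt{10152614}}{92} \approx 34.634 i$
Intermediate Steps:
$j = -28$ ($j = 2 - 30 = -28$)
$J{\left(t \right)} = \frac{t + t^{2}}{2 t}$ ($J{\left(t \right)} = \frac{\left(t^{2} + t\right) 1}{2 t} = \left(t + t^{2}\right) 1 \frac{1}{2 t} = \left(t + t^{2}\right) \frac{1}{2 t} = \frac{t + t^{2}}{2 t}$)
$\sqrt{-1200 + J{\left(\frac{1}{j - 64} \right)}} = \sqrt{-1200 + \left(\frac{1}{2} + \frac{1}{2 \left(-28 - 64\right)}\right)} = \sqrt{-1200 + \left(\frac{1}{2} + \frac{1}{2 \left(-92\right)}\right)} = \sqrt{-1200 + \left(\frac{1}{2} + \frac{1}{2} \left(- \frac{1}{92}\right)\right)} = \sqrt{-1200 + \left(\frac{1}{2} - \frac{1}{184}\right)} = \sqrt{-1200 + \frac{91}{184}} = \sqrt{- \frac{220709}{184}} = \frac{i \sqrt{10152614}}{92}$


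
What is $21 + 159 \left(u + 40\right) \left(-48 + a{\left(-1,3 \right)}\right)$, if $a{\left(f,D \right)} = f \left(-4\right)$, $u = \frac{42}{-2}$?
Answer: $-132903$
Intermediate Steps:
$u = -21$ ($u = 42 \left(- \frac{1}{2}\right) = -21$)
$a{\left(f,D \right)} = - 4 f$
$21 + 159 \left(u + 40\right) \left(-48 + a{\left(-1,3 \right)}\right) = 21 + 159 \left(-21 + 40\right) \left(-48 - -4\right) = 21 + 159 \cdot 19 \left(-48 + 4\right) = 21 + 159 \cdot 19 \left(-44\right) = 21 + 159 \left(-836\right) = 21 - 132924 = -132903$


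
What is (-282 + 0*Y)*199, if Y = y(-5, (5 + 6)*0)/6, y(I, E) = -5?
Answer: -56118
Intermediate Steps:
Y = -⅚ (Y = -5/6 = -5*⅙ = -⅚ ≈ -0.83333)
(-282 + 0*Y)*199 = (-282 + 0*(-⅚))*199 = (-282 + 0)*199 = -282*199 = -56118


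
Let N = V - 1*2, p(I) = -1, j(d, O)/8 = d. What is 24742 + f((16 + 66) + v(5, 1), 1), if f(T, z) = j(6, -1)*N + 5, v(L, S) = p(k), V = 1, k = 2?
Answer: 24699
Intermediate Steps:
j(d, O) = 8*d
v(L, S) = -1
N = -1 (N = 1 - 1*2 = 1 - 2 = -1)
f(T, z) = -43 (f(T, z) = (8*6)*(-1) + 5 = 48*(-1) + 5 = -48 + 5 = -43)
24742 + f((16 + 66) + v(5, 1), 1) = 24742 - 43 = 24699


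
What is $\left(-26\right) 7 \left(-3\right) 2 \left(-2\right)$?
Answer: $-2184$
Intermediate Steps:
$\left(-26\right) 7 \left(-3\right) 2 \left(-2\right) = - 182 \left(\left(-6\right) \left(-2\right)\right) = \left(-182\right) 12 = -2184$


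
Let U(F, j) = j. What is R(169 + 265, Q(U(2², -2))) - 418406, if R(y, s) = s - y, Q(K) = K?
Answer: -418842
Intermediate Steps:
R(169 + 265, Q(U(2², -2))) - 418406 = (-2 - (169 + 265)) - 418406 = (-2 - 1*434) - 418406 = (-2 - 434) - 418406 = -436 - 418406 = -418842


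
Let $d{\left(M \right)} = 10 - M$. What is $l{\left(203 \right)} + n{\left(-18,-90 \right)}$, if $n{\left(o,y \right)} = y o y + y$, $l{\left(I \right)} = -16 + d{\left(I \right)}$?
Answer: $-146099$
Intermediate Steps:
$l{\left(I \right)} = -6 - I$ ($l{\left(I \right)} = -16 - \left(-10 + I\right) = -6 - I$)
$n{\left(o,y \right)} = y + o y^{2}$ ($n{\left(o,y \right)} = o y y + y = o y^{2} + y = y + o y^{2}$)
$l{\left(203 \right)} + n{\left(-18,-90 \right)} = \left(-6 - 203\right) - 90 \left(1 - -1620\right) = \left(-6 - 203\right) - 90 \left(1 + 1620\right) = -209 - 145890 = -146099$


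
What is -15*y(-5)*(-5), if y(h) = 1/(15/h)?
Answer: -25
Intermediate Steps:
y(h) = h/15
-15*y(-5)*(-5) = -(-5)*(-5) = -15*(-⅓)*(-5) = 5*(-5) = -25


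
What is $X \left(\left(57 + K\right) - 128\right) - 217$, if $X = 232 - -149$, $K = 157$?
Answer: $32549$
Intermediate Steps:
$X = 381$ ($X = 232 + 149 = 381$)
$X \left(\left(57 + K\right) - 128\right) - 217 = 381 \left(\left(57 + 157\right) - 128\right) - 217 = 381 \left(214 - 128\right) - 217 = 381 \cdot 86 - 217 = 32766 - 217 = 32549$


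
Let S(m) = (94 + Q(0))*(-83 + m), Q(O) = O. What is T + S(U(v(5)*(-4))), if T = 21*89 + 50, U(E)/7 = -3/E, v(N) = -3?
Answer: -12095/2 ≈ -6047.5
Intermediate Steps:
U(E) = -21/E (U(E) = 7*(-3/E) = -21/E)
T = 1919 (T = 1869 + 50 = 1919)
S(m) = -7802 + 94*m (S(m) = (94 + 0)*(-83 + m) = 94*(-83 + m) = -7802 + 94*m)
T + S(U(v(5)*(-4))) = 1919 + (-7802 + 94*(-21/((-3*(-4))))) = 1919 + (-7802 + 94*(-21/12)) = 1919 + (-7802 + 94*(-21*1/12)) = 1919 + (-7802 + 94*(-7/4)) = 1919 + (-7802 - 329/2) = 1919 - 15933/2 = -12095/2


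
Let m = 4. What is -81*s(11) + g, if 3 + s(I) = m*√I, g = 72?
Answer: 315 - 324*√11 ≈ -759.59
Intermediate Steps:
s(I) = -3 + 4*√I
-81*s(11) + g = -81*(-3 + 4*√11) + 72 = (243 - 324*√11) + 72 = 315 - 324*√11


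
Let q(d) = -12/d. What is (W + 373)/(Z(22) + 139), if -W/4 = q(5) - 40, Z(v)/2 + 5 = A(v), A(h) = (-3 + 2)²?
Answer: 2713/655 ≈ 4.1420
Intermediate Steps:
A(h) = 1 (A(h) = (-1)² = 1)
Z(v) = -8 (Z(v) = -10 + 2*1 = -10 + 2 = -8)
W = 848/5 (W = -4*(-12/5 - 40) = -4*(-212/5) = 848/5 ≈ 169.60)
(W + 373)/(Z(22) + 139) = (848/5 + 373)/(-8 + 139) = (2713/5)/131 = (2713/5)*(1/131) = 2713/655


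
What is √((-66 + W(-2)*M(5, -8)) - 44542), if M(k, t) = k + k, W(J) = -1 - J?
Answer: I*√44598 ≈ 211.18*I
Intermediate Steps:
M(k, t) = 2*k
√((-66 + W(-2)*M(5, -8)) - 44542) = √((-66 + (-1 - 1*(-2))*(2*5)) - 44542) = √((-66 + (-1 + 2)*10) - 44542) = √((-66 + 1*10) - 44542) = √((-66 + 10) - 44542) = √(-56 - 44542) = √(-44598) = I*√44598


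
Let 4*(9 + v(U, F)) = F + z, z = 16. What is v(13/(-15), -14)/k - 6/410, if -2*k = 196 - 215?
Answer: -3542/3895 ≈ -0.90937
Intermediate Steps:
k = 19/2 (k = -(196 - 215)/2 = -½*(-19) = 19/2 ≈ 9.5000)
v(U, F) = -5 + F/4 (v(U, F) = -9 + (F + 16)/4 = -9 + (16 + F)/4 = -9 + (4 + F/4) = -5 + F/4)
v(13/(-15), -14)/k - 6/410 = (-5 + (¼)*(-14))/(19/2) - 6/410 = (-5 - 7/2)*(2/19) - 6*1/410 = -17/2*2/19 - 3/205 = -17/19 - 3/205 = -3542/3895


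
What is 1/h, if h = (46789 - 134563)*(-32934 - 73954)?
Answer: 1/9381987312 ≈ 1.0659e-10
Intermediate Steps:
h = 9381987312 (h = -87774*(-106888) = 9381987312)
1/h = 1/9381987312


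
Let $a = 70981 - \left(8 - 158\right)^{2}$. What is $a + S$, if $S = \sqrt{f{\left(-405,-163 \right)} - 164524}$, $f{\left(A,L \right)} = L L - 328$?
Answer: $48481 + i \sqrt{138283} \approx 48481.0 + 371.86 i$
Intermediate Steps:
$f{\left(A,L \right)} = -328 + L^{2}$ ($f{\left(A,L \right)} = L^{2} - 328 = -328 + L^{2}$)
$a = 48481$ ($a = 70981 - \left(-150\right)^{2} = 70981 - 22500 = 48481$)
$S = i \sqrt{138283}$ ($S = \sqrt{\left(-328 + \left(-163\right)^{2}\right) - 164524} = \sqrt{\left(-328 + 26569\right) - 164524} = \sqrt{26241 - 164524} = \sqrt{-138283} = i \sqrt{138283} \approx 371.86 i$)
$a + S = 48481 + i \sqrt{138283}$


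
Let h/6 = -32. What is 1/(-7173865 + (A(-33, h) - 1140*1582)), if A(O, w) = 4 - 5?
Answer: -1/8977346 ≈ -1.1139e-7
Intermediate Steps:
h = -192 (h = 6*(-32) = -192)
A(O, w) = -1
1/(-7173865 + (A(-33, h) - 1140*1582)) = 1/(-7173865 + (-1 - 1140*1582)) = 1/(-7173865 + (-1 - 1803480)) = 1/(-7173865 - 1803481) = 1/(-8977346) = -1/8977346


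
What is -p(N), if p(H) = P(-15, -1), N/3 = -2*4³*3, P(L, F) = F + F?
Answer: 2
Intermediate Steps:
P(L, F) = 2*F
N = -1152 (N = 3*(-2*4³*3) = 3*(-2*64*3) = 3*(-128*3) = 3*(-384) = -1152)
p(H) = -2 (p(H) = 2*(-1) = -2)
-p(N) = -1*(-2) = 2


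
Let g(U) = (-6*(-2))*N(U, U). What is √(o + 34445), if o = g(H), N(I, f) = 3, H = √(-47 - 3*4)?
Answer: 29*√41 ≈ 185.69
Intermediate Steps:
H = I*√59 (H = √(-47 - 12) = √(-59) = I*√59 ≈ 7.6811*I)
g(U) = 36 (g(U) = -6*(-2)*3 = 12*3 = 36)
o = 36
√(o + 34445) = √(36 + 34445) = √34481 = 29*√41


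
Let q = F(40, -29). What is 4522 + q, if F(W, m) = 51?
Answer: 4573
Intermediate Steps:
q = 51
4522 + q = 4522 + 51 = 4573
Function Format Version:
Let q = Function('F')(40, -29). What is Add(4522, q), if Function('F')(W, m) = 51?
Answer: 4573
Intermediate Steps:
q = 51
Add(4522, q) = Add(4522, 51) = 4573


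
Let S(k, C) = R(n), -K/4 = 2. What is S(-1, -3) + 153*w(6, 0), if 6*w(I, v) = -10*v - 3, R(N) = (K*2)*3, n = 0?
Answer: -249/2 ≈ -124.50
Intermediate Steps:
K = -8 (K = -4*2 = -8)
R(N) = -48 (R(N) = -8*2*3 = -16*3 = -48)
S(k, C) = -48
w(I, v) = -1/2 - 5*v/3 (w(I, v) = (-10*v - 3)/6 = (-3 - 10*v)/6 = -1/2 - 5*v/3)
S(-1, -3) + 153*w(6, 0) = -48 + 153*(-1/2 - 5/3*0) = -48 + 153*(-1/2 + 0) = -48 + 153*(-1/2) = -48 - 153/2 = -249/2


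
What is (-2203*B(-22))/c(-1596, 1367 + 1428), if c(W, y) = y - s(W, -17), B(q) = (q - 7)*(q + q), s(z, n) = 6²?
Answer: -2811028/2759 ≈ -1018.9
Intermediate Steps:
s(z, n) = 36
B(q) = 2*q*(-7 + q) (B(q) = (-7 + q)*(2*q) = 2*q*(-7 + q))
c(W, y) = -36 + y (c(W, y) = y - 1*36 = y - 36 = -36 + y)
(-2203*B(-22))/c(-1596, 1367 + 1428) = (-4406*(-22)*(-7 - 22))/(-36 + (1367 + 1428)) = (-4406*(-22)*(-29))/(-36 + 2795) = -2203*1276/2759 = -2811028*1/2759 = -2811028/2759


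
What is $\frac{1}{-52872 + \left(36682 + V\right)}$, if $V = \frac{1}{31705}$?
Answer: $- \frac{31705}{513303949} \approx -6.1766 \cdot 10^{-5}$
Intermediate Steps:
$V = \frac{1}{31705} \approx 3.1541 \cdot 10^{-5}$
$\frac{1}{-52872 + \left(36682 + V\right)} = \frac{1}{-52872 + \left(36682 + \frac{1}{31705}\right)} = \frac{1}{-52872 + \frac{1163002811}{31705}} = \frac{1}{- \frac{513303949}{31705}} = - \frac{31705}{513303949}$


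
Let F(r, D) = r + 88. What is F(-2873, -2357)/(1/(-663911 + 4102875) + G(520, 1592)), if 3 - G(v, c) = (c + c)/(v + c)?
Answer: -31605798642/16936901 ≈ -1866.1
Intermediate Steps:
G(v, c) = 3 - 2*c/(c + v) (G(v, c) = 3 - (c + c)/(v + c) = 3 - 2*c/(c + v))
F(r, D) = 88 + r
F(-2873, -2357)/(1/(-663911 + 4102875) + G(520, 1592)) = (88 - 2873)/(1/(-663911 + 4102875) + (1592 + 3*520)/(1592 + 520)) = -2785/(1/3438964 + (1592 + 1560)/2112) = -2785/(1/3438964 + (1/2112)*3152) = -2785/(1/3438964 + 197/132) = -2785/84684505/56742906 = -2785*56742906/84684505 = -31605798642/16936901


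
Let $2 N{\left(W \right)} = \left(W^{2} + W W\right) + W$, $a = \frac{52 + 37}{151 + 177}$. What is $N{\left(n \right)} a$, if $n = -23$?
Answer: $\frac{92115}{656} \approx 140.42$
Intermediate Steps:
$a = \frac{89}{328} \approx 0.27134$
$N{\left(W \right)} = W^{2} + \frac{W}{2}$ ($N{\left(W \right)} = \frac{\left(W^{2} + W W\right) + W}{2} = \frac{\left(W^{2} + W^{2}\right) + W}{2} = \frac{2 W^{2} + W}{2} = \frac{W + 2 W^{2}}{2} = W^{2} + \frac{W}{2}$)
$N{\left(n \right)} a = - 23 \left(\frac{1}{2} - 23\right) \frac{89}{328} = \left(-23\right) \left(- \frac{45}{2}\right) \frac{89}{328} = \frac{1035}{2} \cdot \frac{89}{328} = \frac{92115}{656}$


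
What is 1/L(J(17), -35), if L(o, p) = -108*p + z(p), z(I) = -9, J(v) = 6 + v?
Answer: 1/3771 ≈ 0.00026518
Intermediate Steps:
L(o, p) = -9 - 108*p (L(o, p) = -108*p - 9 = -9 - 108*p)
1/L(J(17), -35) = 1/(-9 - 108*(-35)) = 1/(-9 + 3780) = 1/3771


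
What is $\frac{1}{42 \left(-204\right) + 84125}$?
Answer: $\frac{1}{75557} \approx 1.3235 \cdot 10^{-5}$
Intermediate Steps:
$\frac{1}{42 \left(-204\right) + 84125} = \frac{1}{-8568 + 84125} = \frac{1}{75557}$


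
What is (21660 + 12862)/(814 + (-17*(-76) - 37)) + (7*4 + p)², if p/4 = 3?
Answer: 3344922/2069 ≈ 1616.7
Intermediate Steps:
p = 12 (p = 4*3 = 12)
(21660 + 12862)/(814 + (-17*(-76) - 37)) + (7*4 + p)² = (21660 + 12862)/(814 + (-17*(-76) - 37)) + (7*4 + 12)² = 34522/(814 + (1292 - 37)) + (28 + 12)² = 34522/(814 + 1255) + 40² = 34522/2069 + 1600 = 3344922/2069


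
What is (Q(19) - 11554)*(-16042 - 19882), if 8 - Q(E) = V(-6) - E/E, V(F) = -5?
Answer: 414562960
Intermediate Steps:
Q(E) = 14 (Q(E) = 8 - (-5 - E/E) = 8 - (-5 - 1*1) = 8 - (-5 - 1) = 8 - 1*(-6) = 8 + 6 = 14)
(Q(19) - 11554)*(-16042 - 19882) = (14 - 11554)*(-16042 - 19882) = -11540*(-35924) = 414562960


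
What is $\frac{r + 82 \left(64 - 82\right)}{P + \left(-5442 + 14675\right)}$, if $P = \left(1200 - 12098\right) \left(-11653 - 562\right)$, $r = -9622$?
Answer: $- \frac{11098}{133128303} \approx -8.3363 \cdot 10^{-5}$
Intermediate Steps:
$P = 133119070$ ($P = \left(-10898\right) \left(-12215\right) = 133119070$)
$\frac{r + 82 \left(64 - 82\right)}{P + \left(-5442 + 14675\right)} = \frac{-9622 + 82 \left(64 - 82\right)}{133119070 + \left(-5442 + 14675\right)} = \frac{-9622 + 82 \left(-18\right)}{133119070 + 9233} = \frac{-9622 - 1476}{133128303} = \left(-11098\right) \frac{1}{133128303} = - \frac{11098}{133128303}$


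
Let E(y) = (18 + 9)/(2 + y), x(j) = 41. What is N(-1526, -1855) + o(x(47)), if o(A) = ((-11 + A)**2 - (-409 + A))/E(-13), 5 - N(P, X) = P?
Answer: 27389/27 ≈ 1014.4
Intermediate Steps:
N(P, X) = 5 - P
E(y) = 27/(2 + y)
o(A) = -4499/27 - 11*(-11 + A)**2/27 + 11*A/27 (o(A) = ((-11 + A)**2 - (-409 + A))/((27/(2 - 13))) = ((-11 + A)**2 + (409 - A))/((27/(-11))) = (409 + (-11 + A)**2 - A)/((27*(-1/11))) = (409 + (-11 + A)**2 - A)/(-27/11) = (409 + (-11 + A)**2 - A)*(-11/27) = -4499/27 - 11*(-11 + A)**2/27 + 11*A/27)
N(-1526, -1855) + o(x(47)) = (5 - 1*(-1526)) + (-5830/27 - 11/27*41**2 + (253/27)*41) = (5 + 1526) + (-5830/27 - 11/27*1681 + 10373/27) = 1531 + (-5830/27 - 18491/27 + 10373/27) = 1531 - 13948/27 = 27389/27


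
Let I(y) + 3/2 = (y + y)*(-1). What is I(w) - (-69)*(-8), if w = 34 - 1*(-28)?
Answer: -1355/2 ≈ -677.50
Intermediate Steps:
w = 62 (w = 34 + 28 = 62)
I(y) = -3/2 - 2*y (I(y) = -3/2 + (y + y)*(-1) = -3/2 + (2*y)*(-1) = -3/2 - 2*y)
I(w) - (-69)*(-8) = (-3/2 - 2*62) - (-69)*(-8) = (-3/2 - 124) - 1*552 = -251/2 - 552 = -1355/2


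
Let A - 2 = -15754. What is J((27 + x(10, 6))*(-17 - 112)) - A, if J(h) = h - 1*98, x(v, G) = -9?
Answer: 13332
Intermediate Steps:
A = -15752 (A = 2 - 15754 = -15752)
J(h) = -98 + h (J(h) = h - 98 = -98 + h)
J((27 + x(10, 6))*(-17 - 112)) - A = (-98 + (27 - 9)*(-17 - 112)) - 1*(-15752) = (-98 + 18*(-129)) + 15752 = (-98 - 2322) + 15752 = -2420 + 15752 = 13332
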